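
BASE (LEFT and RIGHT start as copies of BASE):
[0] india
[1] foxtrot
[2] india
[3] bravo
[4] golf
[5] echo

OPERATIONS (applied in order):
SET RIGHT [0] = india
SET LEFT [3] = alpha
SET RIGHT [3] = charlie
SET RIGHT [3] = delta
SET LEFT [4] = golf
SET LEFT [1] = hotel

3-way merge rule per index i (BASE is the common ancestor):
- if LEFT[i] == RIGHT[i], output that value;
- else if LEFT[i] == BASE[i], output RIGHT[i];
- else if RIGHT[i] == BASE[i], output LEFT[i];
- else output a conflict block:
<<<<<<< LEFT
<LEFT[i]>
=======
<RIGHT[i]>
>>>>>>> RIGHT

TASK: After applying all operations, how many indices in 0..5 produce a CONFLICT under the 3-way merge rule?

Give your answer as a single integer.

Answer: 1

Derivation:
Final LEFT:  [india, hotel, india, alpha, golf, echo]
Final RIGHT: [india, foxtrot, india, delta, golf, echo]
i=0: L=india R=india -> agree -> india
i=1: L=hotel, R=foxtrot=BASE -> take LEFT -> hotel
i=2: L=india R=india -> agree -> india
i=3: BASE=bravo L=alpha R=delta all differ -> CONFLICT
i=4: L=golf R=golf -> agree -> golf
i=5: L=echo R=echo -> agree -> echo
Conflict count: 1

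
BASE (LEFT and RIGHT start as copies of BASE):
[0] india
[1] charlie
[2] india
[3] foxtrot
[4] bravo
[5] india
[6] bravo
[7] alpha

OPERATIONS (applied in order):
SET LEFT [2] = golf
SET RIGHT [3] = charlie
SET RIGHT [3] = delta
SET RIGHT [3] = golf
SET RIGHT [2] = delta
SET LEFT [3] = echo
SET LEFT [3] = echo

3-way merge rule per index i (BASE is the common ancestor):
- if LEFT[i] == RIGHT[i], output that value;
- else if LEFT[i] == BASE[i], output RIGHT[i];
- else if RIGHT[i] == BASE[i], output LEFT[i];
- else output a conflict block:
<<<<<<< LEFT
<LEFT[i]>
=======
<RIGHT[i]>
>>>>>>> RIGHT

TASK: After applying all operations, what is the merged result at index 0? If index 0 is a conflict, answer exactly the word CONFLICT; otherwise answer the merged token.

Final LEFT:  [india, charlie, golf, echo, bravo, india, bravo, alpha]
Final RIGHT: [india, charlie, delta, golf, bravo, india, bravo, alpha]
i=0: L=india R=india -> agree -> india
i=1: L=charlie R=charlie -> agree -> charlie
i=2: BASE=india L=golf R=delta all differ -> CONFLICT
i=3: BASE=foxtrot L=echo R=golf all differ -> CONFLICT
i=4: L=bravo R=bravo -> agree -> bravo
i=5: L=india R=india -> agree -> india
i=6: L=bravo R=bravo -> agree -> bravo
i=7: L=alpha R=alpha -> agree -> alpha
Index 0 -> india

Answer: india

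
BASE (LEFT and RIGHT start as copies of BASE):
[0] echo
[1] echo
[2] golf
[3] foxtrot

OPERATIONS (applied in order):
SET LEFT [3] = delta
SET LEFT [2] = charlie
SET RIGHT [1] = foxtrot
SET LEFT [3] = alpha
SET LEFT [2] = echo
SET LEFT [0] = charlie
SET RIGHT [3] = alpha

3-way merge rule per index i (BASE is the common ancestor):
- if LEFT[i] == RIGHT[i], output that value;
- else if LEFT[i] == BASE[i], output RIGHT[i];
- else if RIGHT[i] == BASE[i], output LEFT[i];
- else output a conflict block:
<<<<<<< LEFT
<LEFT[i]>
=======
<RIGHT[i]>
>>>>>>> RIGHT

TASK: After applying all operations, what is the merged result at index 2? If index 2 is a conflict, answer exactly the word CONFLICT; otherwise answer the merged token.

Final LEFT:  [charlie, echo, echo, alpha]
Final RIGHT: [echo, foxtrot, golf, alpha]
i=0: L=charlie, R=echo=BASE -> take LEFT -> charlie
i=1: L=echo=BASE, R=foxtrot -> take RIGHT -> foxtrot
i=2: L=echo, R=golf=BASE -> take LEFT -> echo
i=3: L=alpha R=alpha -> agree -> alpha
Index 2 -> echo

Answer: echo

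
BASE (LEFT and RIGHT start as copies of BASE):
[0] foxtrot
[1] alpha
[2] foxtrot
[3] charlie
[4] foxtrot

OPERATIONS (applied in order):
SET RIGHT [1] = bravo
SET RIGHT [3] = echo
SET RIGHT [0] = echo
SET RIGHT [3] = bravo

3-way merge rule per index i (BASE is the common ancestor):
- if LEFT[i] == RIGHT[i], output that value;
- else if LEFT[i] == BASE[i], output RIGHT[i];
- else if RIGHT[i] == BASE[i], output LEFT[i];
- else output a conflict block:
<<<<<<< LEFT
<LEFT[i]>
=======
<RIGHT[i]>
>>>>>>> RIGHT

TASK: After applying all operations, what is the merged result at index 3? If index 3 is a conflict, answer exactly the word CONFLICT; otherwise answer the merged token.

Answer: bravo

Derivation:
Final LEFT:  [foxtrot, alpha, foxtrot, charlie, foxtrot]
Final RIGHT: [echo, bravo, foxtrot, bravo, foxtrot]
i=0: L=foxtrot=BASE, R=echo -> take RIGHT -> echo
i=1: L=alpha=BASE, R=bravo -> take RIGHT -> bravo
i=2: L=foxtrot R=foxtrot -> agree -> foxtrot
i=3: L=charlie=BASE, R=bravo -> take RIGHT -> bravo
i=4: L=foxtrot R=foxtrot -> agree -> foxtrot
Index 3 -> bravo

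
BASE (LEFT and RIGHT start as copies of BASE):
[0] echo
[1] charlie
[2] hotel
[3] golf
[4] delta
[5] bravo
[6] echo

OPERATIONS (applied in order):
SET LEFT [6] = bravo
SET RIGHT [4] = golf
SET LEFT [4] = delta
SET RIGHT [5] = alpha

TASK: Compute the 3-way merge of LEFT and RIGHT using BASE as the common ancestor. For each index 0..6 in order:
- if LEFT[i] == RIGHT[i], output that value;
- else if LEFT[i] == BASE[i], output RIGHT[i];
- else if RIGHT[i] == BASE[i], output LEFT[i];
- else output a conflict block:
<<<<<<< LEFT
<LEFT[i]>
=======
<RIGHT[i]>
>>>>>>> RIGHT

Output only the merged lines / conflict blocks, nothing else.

Final LEFT:  [echo, charlie, hotel, golf, delta, bravo, bravo]
Final RIGHT: [echo, charlie, hotel, golf, golf, alpha, echo]
i=0: L=echo R=echo -> agree -> echo
i=1: L=charlie R=charlie -> agree -> charlie
i=2: L=hotel R=hotel -> agree -> hotel
i=3: L=golf R=golf -> agree -> golf
i=4: L=delta=BASE, R=golf -> take RIGHT -> golf
i=5: L=bravo=BASE, R=alpha -> take RIGHT -> alpha
i=6: L=bravo, R=echo=BASE -> take LEFT -> bravo

Answer: echo
charlie
hotel
golf
golf
alpha
bravo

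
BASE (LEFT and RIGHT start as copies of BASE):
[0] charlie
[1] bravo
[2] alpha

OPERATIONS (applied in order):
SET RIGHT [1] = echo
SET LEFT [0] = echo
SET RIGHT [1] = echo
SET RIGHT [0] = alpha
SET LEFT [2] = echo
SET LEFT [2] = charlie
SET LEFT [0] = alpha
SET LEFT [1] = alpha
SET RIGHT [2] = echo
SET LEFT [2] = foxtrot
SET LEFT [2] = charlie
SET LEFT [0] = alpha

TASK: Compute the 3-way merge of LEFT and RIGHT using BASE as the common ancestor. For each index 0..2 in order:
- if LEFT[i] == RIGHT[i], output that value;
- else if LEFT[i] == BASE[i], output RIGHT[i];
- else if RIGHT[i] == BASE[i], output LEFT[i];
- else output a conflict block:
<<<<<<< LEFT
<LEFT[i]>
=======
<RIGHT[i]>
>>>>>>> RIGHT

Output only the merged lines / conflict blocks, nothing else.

Final LEFT:  [alpha, alpha, charlie]
Final RIGHT: [alpha, echo, echo]
i=0: L=alpha R=alpha -> agree -> alpha
i=1: BASE=bravo L=alpha R=echo all differ -> CONFLICT
i=2: BASE=alpha L=charlie R=echo all differ -> CONFLICT

Answer: alpha
<<<<<<< LEFT
alpha
=======
echo
>>>>>>> RIGHT
<<<<<<< LEFT
charlie
=======
echo
>>>>>>> RIGHT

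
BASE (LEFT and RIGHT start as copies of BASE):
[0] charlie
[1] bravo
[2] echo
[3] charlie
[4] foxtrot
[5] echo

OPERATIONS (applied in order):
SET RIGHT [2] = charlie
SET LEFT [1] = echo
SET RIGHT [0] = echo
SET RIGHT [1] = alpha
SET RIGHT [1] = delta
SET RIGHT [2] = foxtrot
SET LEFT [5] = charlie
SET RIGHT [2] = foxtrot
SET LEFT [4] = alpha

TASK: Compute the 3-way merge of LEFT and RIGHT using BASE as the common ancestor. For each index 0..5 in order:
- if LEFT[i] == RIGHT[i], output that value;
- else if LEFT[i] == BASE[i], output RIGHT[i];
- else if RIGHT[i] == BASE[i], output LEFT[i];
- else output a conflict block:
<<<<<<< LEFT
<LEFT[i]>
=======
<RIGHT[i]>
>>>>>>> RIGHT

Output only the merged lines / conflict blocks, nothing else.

Answer: echo
<<<<<<< LEFT
echo
=======
delta
>>>>>>> RIGHT
foxtrot
charlie
alpha
charlie

Derivation:
Final LEFT:  [charlie, echo, echo, charlie, alpha, charlie]
Final RIGHT: [echo, delta, foxtrot, charlie, foxtrot, echo]
i=0: L=charlie=BASE, R=echo -> take RIGHT -> echo
i=1: BASE=bravo L=echo R=delta all differ -> CONFLICT
i=2: L=echo=BASE, R=foxtrot -> take RIGHT -> foxtrot
i=3: L=charlie R=charlie -> agree -> charlie
i=4: L=alpha, R=foxtrot=BASE -> take LEFT -> alpha
i=5: L=charlie, R=echo=BASE -> take LEFT -> charlie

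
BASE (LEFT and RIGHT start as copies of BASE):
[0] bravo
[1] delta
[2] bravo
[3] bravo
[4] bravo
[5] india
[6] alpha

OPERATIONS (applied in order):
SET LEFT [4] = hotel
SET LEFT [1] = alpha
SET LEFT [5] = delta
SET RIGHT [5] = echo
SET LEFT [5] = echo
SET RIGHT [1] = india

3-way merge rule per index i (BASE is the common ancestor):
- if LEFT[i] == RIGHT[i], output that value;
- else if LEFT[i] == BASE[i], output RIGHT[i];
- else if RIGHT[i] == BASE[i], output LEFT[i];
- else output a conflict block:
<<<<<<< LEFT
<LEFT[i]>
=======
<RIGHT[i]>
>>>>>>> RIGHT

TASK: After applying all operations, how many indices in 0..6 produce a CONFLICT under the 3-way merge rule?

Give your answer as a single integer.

Final LEFT:  [bravo, alpha, bravo, bravo, hotel, echo, alpha]
Final RIGHT: [bravo, india, bravo, bravo, bravo, echo, alpha]
i=0: L=bravo R=bravo -> agree -> bravo
i=1: BASE=delta L=alpha R=india all differ -> CONFLICT
i=2: L=bravo R=bravo -> agree -> bravo
i=3: L=bravo R=bravo -> agree -> bravo
i=4: L=hotel, R=bravo=BASE -> take LEFT -> hotel
i=5: L=echo R=echo -> agree -> echo
i=6: L=alpha R=alpha -> agree -> alpha
Conflict count: 1

Answer: 1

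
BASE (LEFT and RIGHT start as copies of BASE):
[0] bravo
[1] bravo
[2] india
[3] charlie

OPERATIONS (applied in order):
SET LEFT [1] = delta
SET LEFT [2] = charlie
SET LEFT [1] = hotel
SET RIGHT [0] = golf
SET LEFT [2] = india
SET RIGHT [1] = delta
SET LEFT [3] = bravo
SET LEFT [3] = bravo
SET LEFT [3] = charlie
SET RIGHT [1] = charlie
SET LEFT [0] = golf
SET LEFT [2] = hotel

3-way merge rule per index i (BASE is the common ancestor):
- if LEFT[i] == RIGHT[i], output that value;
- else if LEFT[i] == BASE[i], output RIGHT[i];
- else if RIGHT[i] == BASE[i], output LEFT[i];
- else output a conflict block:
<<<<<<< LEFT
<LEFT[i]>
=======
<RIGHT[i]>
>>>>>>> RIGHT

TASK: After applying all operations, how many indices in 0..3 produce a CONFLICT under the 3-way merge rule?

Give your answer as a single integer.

Answer: 1

Derivation:
Final LEFT:  [golf, hotel, hotel, charlie]
Final RIGHT: [golf, charlie, india, charlie]
i=0: L=golf R=golf -> agree -> golf
i=1: BASE=bravo L=hotel R=charlie all differ -> CONFLICT
i=2: L=hotel, R=india=BASE -> take LEFT -> hotel
i=3: L=charlie R=charlie -> agree -> charlie
Conflict count: 1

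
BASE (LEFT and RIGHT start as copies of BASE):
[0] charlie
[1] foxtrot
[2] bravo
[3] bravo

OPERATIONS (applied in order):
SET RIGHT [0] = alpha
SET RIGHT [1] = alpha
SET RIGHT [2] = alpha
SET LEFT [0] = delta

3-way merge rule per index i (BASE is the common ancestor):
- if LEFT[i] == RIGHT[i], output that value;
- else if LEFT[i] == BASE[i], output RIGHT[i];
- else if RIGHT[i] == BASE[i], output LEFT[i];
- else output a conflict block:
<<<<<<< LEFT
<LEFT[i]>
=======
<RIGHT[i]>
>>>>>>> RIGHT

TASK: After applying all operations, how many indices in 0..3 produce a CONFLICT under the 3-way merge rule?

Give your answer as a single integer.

Final LEFT:  [delta, foxtrot, bravo, bravo]
Final RIGHT: [alpha, alpha, alpha, bravo]
i=0: BASE=charlie L=delta R=alpha all differ -> CONFLICT
i=1: L=foxtrot=BASE, R=alpha -> take RIGHT -> alpha
i=2: L=bravo=BASE, R=alpha -> take RIGHT -> alpha
i=3: L=bravo R=bravo -> agree -> bravo
Conflict count: 1

Answer: 1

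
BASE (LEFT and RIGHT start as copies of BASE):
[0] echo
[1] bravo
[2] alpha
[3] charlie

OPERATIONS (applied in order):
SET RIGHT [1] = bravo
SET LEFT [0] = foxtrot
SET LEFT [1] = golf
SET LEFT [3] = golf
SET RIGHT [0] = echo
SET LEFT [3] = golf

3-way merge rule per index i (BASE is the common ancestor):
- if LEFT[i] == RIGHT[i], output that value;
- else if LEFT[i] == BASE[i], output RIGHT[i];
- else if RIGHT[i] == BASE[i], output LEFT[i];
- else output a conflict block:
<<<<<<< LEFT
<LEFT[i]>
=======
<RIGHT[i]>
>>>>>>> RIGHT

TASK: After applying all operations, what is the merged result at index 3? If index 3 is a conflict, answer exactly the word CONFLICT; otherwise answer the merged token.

Answer: golf

Derivation:
Final LEFT:  [foxtrot, golf, alpha, golf]
Final RIGHT: [echo, bravo, alpha, charlie]
i=0: L=foxtrot, R=echo=BASE -> take LEFT -> foxtrot
i=1: L=golf, R=bravo=BASE -> take LEFT -> golf
i=2: L=alpha R=alpha -> agree -> alpha
i=3: L=golf, R=charlie=BASE -> take LEFT -> golf
Index 3 -> golf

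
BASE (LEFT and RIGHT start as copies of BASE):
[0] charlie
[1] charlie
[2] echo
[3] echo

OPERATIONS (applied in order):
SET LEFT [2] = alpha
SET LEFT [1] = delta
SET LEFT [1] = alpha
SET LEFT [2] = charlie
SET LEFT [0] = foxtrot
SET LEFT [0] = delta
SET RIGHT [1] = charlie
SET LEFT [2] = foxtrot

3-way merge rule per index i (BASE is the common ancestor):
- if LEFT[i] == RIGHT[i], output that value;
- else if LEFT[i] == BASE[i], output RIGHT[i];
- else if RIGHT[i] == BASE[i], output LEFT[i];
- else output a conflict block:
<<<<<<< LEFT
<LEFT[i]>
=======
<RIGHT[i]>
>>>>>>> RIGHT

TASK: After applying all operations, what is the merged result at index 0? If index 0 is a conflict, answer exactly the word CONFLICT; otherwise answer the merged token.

Answer: delta

Derivation:
Final LEFT:  [delta, alpha, foxtrot, echo]
Final RIGHT: [charlie, charlie, echo, echo]
i=0: L=delta, R=charlie=BASE -> take LEFT -> delta
i=1: L=alpha, R=charlie=BASE -> take LEFT -> alpha
i=2: L=foxtrot, R=echo=BASE -> take LEFT -> foxtrot
i=3: L=echo R=echo -> agree -> echo
Index 0 -> delta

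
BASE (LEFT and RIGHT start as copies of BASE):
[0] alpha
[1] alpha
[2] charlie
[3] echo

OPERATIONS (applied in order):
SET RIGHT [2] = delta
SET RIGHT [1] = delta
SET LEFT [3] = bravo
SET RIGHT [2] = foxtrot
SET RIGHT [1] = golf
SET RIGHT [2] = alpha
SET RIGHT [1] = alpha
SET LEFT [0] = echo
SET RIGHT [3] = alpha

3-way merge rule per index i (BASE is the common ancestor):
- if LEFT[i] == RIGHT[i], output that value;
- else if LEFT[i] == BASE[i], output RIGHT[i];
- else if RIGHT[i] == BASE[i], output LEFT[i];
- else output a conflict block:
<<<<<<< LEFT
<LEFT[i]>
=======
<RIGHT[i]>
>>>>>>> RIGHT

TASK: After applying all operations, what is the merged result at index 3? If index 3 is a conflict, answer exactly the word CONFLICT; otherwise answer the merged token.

Final LEFT:  [echo, alpha, charlie, bravo]
Final RIGHT: [alpha, alpha, alpha, alpha]
i=0: L=echo, R=alpha=BASE -> take LEFT -> echo
i=1: L=alpha R=alpha -> agree -> alpha
i=2: L=charlie=BASE, R=alpha -> take RIGHT -> alpha
i=3: BASE=echo L=bravo R=alpha all differ -> CONFLICT
Index 3 -> CONFLICT

Answer: CONFLICT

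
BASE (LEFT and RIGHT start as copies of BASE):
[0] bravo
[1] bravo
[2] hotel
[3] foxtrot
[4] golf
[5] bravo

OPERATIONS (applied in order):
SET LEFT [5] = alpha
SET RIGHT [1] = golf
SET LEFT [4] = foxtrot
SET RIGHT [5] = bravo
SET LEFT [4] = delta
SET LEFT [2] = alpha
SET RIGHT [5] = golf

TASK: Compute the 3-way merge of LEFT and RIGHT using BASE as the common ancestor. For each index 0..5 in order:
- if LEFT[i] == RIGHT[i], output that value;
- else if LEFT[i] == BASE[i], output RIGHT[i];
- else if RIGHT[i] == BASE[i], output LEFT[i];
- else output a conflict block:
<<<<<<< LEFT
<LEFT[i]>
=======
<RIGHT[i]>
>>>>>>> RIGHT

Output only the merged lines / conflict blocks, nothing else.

Final LEFT:  [bravo, bravo, alpha, foxtrot, delta, alpha]
Final RIGHT: [bravo, golf, hotel, foxtrot, golf, golf]
i=0: L=bravo R=bravo -> agree -> bravo
i=1: L=bravo=BASE, R=golf -> take RIGHT -> golf
i=2: L=alpha, R=hotel=BASE -> take LEFT -> alpha
i=3: L=foxtrot R=foxtrot -> agree -> foxtrot
i=4: L=delta, R=golf=BASE -> take LEFT -> delta
i=5: BASE=bravo L=alpha R=golf all differ -> CONFLICT

Answer: bravo
golf
alpha
foxtrot
delta
<<<<<<< LEFT
alpha
=======
golf
>>>>>>> RIGHT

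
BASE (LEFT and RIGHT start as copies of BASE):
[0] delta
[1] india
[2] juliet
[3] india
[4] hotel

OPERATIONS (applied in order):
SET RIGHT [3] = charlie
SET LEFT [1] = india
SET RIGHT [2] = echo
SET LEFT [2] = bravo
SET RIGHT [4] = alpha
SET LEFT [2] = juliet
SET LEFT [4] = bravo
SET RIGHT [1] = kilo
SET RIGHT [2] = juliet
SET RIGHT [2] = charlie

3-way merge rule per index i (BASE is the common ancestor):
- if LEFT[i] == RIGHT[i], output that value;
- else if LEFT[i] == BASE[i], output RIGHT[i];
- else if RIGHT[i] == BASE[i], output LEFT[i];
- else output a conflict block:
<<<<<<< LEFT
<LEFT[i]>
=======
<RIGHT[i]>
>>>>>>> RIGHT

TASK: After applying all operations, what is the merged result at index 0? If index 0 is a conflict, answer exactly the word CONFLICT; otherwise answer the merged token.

Answer: delta

Derivation:
Final LEFT:  [delta, india, juliet, india, bravo]
Final RIGHT: [delta, kilo, charlie, charlie, alpha]
i=0: L=delta R=delta -> agree -> delta
i=1: L=india=BASE, R=kilo -> take RIGHT -> kilo
i=2: L=juliet=BASE, R=charlie -> take RIGHT -> charlie
i=3: L=india=BASE, R=charlie -> take RIGHT -> charlie
i=4: BASE=hotel L=bravo R=alpha all differ -> CONFLICT
Index 0 -> delta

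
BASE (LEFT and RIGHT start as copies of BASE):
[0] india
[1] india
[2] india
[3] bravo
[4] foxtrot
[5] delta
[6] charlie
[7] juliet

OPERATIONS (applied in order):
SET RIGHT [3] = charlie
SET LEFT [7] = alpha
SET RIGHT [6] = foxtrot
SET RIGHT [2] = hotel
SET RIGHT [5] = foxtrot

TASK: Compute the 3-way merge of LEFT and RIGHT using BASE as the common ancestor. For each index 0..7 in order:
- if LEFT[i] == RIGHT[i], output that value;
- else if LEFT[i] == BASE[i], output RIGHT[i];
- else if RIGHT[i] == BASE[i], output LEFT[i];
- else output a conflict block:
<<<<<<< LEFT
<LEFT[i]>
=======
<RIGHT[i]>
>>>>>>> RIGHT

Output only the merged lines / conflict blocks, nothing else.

Answer: india
india
hotel
charlie
foxtrot
foxtrot
foxtrot
alpha

Derivation:
Final LEFT:  [india, india, india, bravo, foxtrot, delta, charlie, alpha]
Final RIGHT: [india, india, hotel, charlie, foxtrot, foxtrot, foxtrot, juliet]
i=0: L=india R=india -> agree -> india
i=1: L=india R=india -> agree -> india
i=2: L=india=BASE, R=hotel -> take RIGHT -> hotel
i=3: L=bravo=BASE, R=charlie -> take RIGHT -> charlie
i=4: L=foxtrot R=foxtrot -> agree -> foxtrot
i=5: L=delta=BASE, R=foxtrot -> take RIGHT -> foxtrot
i=6: L=charlie=BASE, R=foxtrot -> take RIGHT -> foxtrot
i=7: L=alpha, R=juliet=BASE -> take LEFT -> alpha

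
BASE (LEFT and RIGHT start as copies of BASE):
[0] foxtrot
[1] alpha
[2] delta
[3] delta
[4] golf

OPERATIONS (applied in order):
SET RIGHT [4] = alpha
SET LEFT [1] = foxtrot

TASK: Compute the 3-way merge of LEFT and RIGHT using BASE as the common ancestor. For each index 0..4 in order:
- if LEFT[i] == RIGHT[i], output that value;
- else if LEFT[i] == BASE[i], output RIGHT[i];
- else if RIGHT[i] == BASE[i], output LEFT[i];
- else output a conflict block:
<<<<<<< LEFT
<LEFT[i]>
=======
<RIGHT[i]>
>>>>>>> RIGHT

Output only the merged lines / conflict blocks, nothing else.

Final LEFT:  [foxtrot, foxtrot, delta, delta, golf]
Final RIGHT: [foxtrot, alpha, delta, delta, alpha]
i=0: L=foxtrot R=foxtrot -> agree -> foxtrot
i=1: L=foxtrot, R=alpha=BASE -> take LEFT -> foxtrot
i=2: L=delta R=delta -> agree -> delta
i=3: L=delta R=delta -> agree -> delta
i=4: L=golf=BASE, R=alpha -> take RIGHT -> alpha

Answer: foxtrot
foxtrot
delta
delta
alpha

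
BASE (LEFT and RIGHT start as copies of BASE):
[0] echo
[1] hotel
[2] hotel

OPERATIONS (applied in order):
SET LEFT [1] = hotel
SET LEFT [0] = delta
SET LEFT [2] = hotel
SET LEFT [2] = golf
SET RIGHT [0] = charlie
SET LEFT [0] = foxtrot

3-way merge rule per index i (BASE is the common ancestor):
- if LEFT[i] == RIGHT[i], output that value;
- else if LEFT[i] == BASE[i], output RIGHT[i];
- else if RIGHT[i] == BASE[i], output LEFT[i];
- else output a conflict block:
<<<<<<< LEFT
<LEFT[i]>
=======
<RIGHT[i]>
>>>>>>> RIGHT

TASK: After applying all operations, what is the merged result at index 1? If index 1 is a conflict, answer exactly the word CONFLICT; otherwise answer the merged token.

Answer: hotel

Derivation:
Final LEFT:  [foxtrot, hotel, golf]
Final RIGHT: [charlie, hotel, hotel]
i=0: BASE=echo L=foxtrot R=charlie all differ -> CONFLICT
i=1: L=hotel R=hotel -> agree -> hotel
i=2: L=golf, R=hotel=BASE -> take LEFT -> golf
Index 1 -> hotel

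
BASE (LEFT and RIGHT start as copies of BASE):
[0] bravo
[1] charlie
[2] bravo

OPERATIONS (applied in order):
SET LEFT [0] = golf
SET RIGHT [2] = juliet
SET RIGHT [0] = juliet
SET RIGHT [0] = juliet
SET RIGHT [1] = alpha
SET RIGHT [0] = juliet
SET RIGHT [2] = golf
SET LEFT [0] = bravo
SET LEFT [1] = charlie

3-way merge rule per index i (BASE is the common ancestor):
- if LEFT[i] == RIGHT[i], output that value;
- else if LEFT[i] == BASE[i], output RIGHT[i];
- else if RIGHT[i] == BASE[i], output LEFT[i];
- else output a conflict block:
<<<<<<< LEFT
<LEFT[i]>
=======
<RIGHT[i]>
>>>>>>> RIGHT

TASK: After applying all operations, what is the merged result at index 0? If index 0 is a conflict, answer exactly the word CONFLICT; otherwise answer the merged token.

Final LEFT:  [bravo, charlie, bravo]
Final RIGHT: [juliet, alpha, golf]
i=0: L=bravo=BASE, R=juliet -> take RIGHT -> juliet
i=1: L=charlie=BASE, R=alpha -> take RIGHT -> alpha
i=2: L=bravo=BASE, R=golf -> take RIGHT -> golf
Index 0 -> juliet

Answer: juliet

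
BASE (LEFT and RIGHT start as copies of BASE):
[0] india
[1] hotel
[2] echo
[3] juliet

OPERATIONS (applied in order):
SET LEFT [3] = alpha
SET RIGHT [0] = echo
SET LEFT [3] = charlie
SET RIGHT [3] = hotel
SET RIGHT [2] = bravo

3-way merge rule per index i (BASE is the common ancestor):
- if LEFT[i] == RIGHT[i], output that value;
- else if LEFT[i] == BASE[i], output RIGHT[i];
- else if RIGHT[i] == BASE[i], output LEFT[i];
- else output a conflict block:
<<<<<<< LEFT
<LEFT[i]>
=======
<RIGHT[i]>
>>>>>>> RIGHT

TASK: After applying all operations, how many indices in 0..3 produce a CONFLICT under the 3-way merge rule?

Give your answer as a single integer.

Final LEFT:  [india, hotel, echo, charlie]
Final RIGHT: [echo, hotel, bravo, hotel]
i=0: L=india=BASE, R=echo -> take RIGHT -> echo
i=1: L=hotel R=hotel -> agree -> hotel
i=2: L=echo=BASE, R=bravo -> take RIGHT -> bravo
i=3: BASE=juliet L=charlie R=hotel all differ -> CONFLICT
Conflict count: 1

Answer: 1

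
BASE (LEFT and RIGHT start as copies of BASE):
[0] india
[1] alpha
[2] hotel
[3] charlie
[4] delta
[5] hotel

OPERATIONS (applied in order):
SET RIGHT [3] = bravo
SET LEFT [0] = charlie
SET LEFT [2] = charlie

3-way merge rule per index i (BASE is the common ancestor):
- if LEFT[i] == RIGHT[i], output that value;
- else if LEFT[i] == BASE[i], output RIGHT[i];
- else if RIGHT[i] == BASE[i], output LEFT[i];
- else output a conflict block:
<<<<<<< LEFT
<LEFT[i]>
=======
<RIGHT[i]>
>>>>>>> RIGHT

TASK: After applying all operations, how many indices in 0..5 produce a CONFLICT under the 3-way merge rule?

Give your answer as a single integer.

Answer: 0

Derivation:
Final LEFT:  [charlie, alpha, charlie, charlie, delta, hotel]
Final RIGHT: [india, alpha, hotel, bravo, delta, hotel]
i=0: L=charlie, R=india=BASE -> take LEFT -> charlie
i=1: L=alpha R=alpha -> agree -> alpha
i=2: L=charlie, R=hotel=BASE -> take LEFT -> charlie
i=3: L=charlie=BASE, R=bravo -> take RIGHT -> bravo
i=4: L=delta R=delta -> agree -> delta
i=5: L=hotel R=hotel -> agree -> hotel
Conflict count: 0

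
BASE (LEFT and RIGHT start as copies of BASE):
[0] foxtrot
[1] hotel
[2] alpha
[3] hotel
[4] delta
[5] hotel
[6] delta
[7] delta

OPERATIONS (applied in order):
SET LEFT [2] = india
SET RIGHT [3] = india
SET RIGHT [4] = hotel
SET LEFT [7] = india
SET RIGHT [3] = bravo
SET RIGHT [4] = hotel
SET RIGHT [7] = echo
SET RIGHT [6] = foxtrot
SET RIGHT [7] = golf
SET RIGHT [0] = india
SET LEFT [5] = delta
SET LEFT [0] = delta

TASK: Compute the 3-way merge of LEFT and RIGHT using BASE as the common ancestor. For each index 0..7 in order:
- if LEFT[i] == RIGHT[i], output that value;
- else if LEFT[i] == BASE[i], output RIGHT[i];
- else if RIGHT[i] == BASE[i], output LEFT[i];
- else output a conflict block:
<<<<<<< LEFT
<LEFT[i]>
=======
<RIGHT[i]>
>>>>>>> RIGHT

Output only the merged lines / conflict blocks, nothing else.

Answer: <<<<<<< LEFT
delta
=======
india
>>>>>>> RIGHT
hotel
india
bravo
hotel
delta
foxtrot
<<<<<<< LEFT
india
=======
golf
>>>>>>> RIGHT

Derivation:
Final LEFT:  [delta, hotel, india, hotel, delta, delta, delta, india]
Final RIGHT: [india, hotel, alpha, bravo, hotel, hotel, foxtrot, golf]
i=0: BASE=foxtrot L=delta R=india all differ -> CONFLICT
i=1: L=hotel R=hotel -> agree -> hotel
i=2: L=india, R=alpha=BASE -> take LEFT -> india
i=3: L=hotel=BASE, R=bravo -> take RIGHT -> bravo
i=4: L=delta=BASE, R=hotel -> take RIGHT -> hotel
i=5: L=delta, R=hotel=BASE -> take LEFT -> delta
i=6: L=delta=BASE, R=foxtrot -> take RIGHT -> foxtrot
i=7: BASE=delta L=india R=golf all differ -> CONFLICT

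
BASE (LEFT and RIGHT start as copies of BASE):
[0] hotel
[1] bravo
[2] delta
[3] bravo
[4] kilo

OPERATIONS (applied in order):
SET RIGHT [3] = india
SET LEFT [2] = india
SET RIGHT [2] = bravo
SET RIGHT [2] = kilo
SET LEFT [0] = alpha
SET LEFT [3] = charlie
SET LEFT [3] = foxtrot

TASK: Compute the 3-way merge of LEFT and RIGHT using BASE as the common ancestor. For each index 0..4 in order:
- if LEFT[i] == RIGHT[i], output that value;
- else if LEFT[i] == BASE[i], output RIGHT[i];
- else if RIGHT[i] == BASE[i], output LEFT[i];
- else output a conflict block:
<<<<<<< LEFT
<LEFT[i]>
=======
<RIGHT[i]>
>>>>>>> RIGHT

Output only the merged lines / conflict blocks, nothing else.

Answer: alpha
bravo
<<<<<<< LEFT
india
=======
kilo
>>>>>>> RIGHT
<<<<<<< LEFT
foxtrot
=======
india
>>>>>>> RIGHT
kilo

Derivation:
Final LEFT:  [alpha, bravo, india, foxtrot, kilo]
Final RIGHT: [hotel, bravo, kilo, india, kilo]
i=0: L=alpha, R=hotel=BASE -> take LEFT -> alpha
i=1: L=bravo R=bravo -> agree -> bravo
i=2: BASE=delta L=india R=kilo all differ -> CONFLICT
i=3: BASE=bravo L=foxtrot R=india all differ -> CONFLICT
i=4: L=kilo R=kilo -> agree -> kilo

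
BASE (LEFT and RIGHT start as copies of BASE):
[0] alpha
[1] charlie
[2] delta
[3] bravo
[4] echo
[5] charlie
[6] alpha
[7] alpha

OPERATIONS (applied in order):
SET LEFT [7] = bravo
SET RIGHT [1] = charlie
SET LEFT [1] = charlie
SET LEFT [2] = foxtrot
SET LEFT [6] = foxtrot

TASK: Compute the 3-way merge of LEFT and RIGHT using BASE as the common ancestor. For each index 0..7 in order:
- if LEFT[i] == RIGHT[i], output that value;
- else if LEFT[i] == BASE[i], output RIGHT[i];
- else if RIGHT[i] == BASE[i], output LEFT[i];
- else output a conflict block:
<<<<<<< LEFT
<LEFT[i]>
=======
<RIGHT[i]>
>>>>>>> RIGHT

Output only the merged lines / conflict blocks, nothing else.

Final LEFT:  [alpha, charlie, foxtrot, bravo, echo, charlie, foxtrot, bravo]
Final RIGHT: [alpha, charlie, delta, bravo, echo, charlie, alpha, alpha]
i=0: L=alpha R=alpha -> agree -> alpha
i=1: L=charlie R=charlie -> agree -> charlie
i=2: L=foxtrot, R=delta=BASE -> take LEFT -> foxtrot
i=3: L=bravo R=bravo -> agree -> bravo
i=4: L=echo R=echo -> agree -> echo
i=5: L=charlie R=charlie -> agree -> charlie
i=6: L=foxtrot, R=alpha=BASE -> take LEFT -> foxtrot
i=7: L=bravo, R=alpha=BASE -> take LEFT -> bravo

Answer: alpha
charlie
foxtrot
bravo
echo
charlie
foxtrot
bravo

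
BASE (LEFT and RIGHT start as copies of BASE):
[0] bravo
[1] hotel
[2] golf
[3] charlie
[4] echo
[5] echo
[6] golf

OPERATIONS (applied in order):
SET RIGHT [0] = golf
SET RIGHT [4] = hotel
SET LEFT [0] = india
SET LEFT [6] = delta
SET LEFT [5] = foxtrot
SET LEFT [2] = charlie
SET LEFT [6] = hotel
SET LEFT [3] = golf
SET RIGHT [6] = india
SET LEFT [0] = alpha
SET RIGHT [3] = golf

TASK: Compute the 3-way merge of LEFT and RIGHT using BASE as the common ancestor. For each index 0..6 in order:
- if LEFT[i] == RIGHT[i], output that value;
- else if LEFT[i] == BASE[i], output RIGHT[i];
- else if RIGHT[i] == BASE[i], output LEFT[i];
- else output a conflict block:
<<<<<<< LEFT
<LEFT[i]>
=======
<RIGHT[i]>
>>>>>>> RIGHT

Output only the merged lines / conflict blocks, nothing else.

Final LEFT:  [alpha, hotel, charlie, golf, echo, foxtrot, hotel]
Final RIGHT: [golf, hotel, golf, golf, hotel, echo, india]
i=0: BASE=bravo L=alpha R=golf all differ -> CONFLICT
i=1: L=hotel R=hotel -> agree -> hotel
i=2: L=charlie, R=golf=BASE -> take LEFT -> charlie
i=3: L=golf R=golf -> agree -> golf
i=4: L=echo=BASE, R=hotel -> take RIGHT -> hotel
i=5: L=foxtrot, R=echo=BASE -> take LEFT -> foxtrot
i=6: BASE=golf L=hotel R=india all differ -> CONFLICT

Answer: <<<<<<< LEFT
alpha
=======
golf
>>>>>>> RIGHT
hotel
charlie
golf
hotel
foxtrot
<<<<<<< LEFT
hotel
=======
india
>>>>>>> RIGHT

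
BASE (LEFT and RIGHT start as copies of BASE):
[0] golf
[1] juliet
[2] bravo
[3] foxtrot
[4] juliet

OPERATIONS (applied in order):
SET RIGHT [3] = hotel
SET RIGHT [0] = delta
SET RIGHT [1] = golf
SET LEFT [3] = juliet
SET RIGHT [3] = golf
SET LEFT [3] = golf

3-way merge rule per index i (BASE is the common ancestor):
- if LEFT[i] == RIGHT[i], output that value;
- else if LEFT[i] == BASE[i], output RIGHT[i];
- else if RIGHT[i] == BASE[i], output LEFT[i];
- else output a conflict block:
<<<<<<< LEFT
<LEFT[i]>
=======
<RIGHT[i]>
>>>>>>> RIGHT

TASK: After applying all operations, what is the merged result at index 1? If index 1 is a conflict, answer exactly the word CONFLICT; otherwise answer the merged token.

Answer: golf

Derivation:
Final LEFT:  [golf, juliet, bravo, golf, juliet]
Final RIGHT: [delta, golf, bravo, golf, juliet]
i=0: L=golf=BASE, R=delta -> take RIGHT -> delta
i=1: L=juliet=BASE, R=golf -> take RIGHT -> golf
i=2: L=bravo R=bravo -> agree -> bravo
i=3: L=golf R=golf -> agree -> golf
i=4: L=juliet R=juliet -> agree -> juliet
Index 1 -> golf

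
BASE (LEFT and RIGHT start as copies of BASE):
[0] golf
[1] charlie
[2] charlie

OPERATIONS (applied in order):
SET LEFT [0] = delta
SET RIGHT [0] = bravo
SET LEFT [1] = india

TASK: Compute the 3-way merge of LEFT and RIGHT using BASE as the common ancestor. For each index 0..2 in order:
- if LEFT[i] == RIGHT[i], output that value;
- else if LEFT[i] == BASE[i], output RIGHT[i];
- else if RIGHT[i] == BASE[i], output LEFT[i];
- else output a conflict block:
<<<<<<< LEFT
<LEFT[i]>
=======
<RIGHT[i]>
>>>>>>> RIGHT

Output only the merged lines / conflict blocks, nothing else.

Answer: <<<<<<< LEFT
delta
=======
bravo
>>>>>>> RIGHT
india
charlie

Derivation:
Final LEFT:  [delta, india, charlie]
Final RIGHT: [bravo, charlie, charlie]
i=0: BASE=golf L=delta R=bravo all differ -> CONFLICT
i=1: L=india, R=charlie=BASE -> take LEFT -> india
i=2: L=charlie R=charlie -> agree -> charlie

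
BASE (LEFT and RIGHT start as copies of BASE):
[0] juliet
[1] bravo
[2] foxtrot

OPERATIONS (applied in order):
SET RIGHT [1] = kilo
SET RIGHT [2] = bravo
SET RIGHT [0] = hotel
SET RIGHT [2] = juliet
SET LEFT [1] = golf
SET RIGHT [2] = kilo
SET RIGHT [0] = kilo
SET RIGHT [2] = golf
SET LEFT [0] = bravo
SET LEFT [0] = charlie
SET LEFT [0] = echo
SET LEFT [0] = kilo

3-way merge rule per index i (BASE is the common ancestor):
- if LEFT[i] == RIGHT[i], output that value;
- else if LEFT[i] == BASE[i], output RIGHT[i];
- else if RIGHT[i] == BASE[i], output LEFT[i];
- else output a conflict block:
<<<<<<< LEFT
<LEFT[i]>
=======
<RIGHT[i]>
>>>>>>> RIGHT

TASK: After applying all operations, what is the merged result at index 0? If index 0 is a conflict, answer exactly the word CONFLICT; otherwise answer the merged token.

Final LEFT:  [kilo, golf, foxtrot]
Final RIGHT: [kilo, kilo, golf]
i=0: L=kilo R=kilo -> agree -> kilo
i=1: BASE=bravo L=golf R=kilo all differ -> CONFLICT
i=2: L=foxtrot=BASE, R=golf -> take RIGHT -> golf
Index 0 -> kilo

Answer: kilo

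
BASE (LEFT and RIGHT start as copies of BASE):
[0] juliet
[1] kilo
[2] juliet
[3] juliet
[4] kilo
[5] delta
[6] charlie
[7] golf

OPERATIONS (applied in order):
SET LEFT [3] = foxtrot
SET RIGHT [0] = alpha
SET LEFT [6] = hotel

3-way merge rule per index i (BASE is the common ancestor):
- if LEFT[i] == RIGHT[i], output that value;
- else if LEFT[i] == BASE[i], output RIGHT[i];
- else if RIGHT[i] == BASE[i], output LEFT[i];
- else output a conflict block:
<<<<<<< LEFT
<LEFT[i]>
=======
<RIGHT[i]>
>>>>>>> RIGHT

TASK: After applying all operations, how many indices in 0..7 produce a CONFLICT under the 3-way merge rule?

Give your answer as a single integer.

Answer: 0

Derivation:
Final LEFT:  [juliet, kilo, juliet, foxtrot, kilo, delta, hotel, golf]
Final RIGHT: [alpha, kilo, juliet, juliet, kilo, delta, charlie, golf]
i=0: L=juliet=BASE, R=alpha -> take RIGHT -> alpha
i=1: L=kilo R=kilo -> agree -> kilo
i=2: L=juliet R=juliet -> agree -> juliet
i=3: L=foxtrot, R=juliet=BASE -> take LEFT -> foxtrot
i=4: L=kilo R=kilo -> agree -> kilo
i=5: L=delta R=delta -> agree -> delta
i=6: L=hotel, R=charlie=BASE -> take LEFT -> hotel
i=7: L=golf R=golf -> agree -> golf
Conflict count: 0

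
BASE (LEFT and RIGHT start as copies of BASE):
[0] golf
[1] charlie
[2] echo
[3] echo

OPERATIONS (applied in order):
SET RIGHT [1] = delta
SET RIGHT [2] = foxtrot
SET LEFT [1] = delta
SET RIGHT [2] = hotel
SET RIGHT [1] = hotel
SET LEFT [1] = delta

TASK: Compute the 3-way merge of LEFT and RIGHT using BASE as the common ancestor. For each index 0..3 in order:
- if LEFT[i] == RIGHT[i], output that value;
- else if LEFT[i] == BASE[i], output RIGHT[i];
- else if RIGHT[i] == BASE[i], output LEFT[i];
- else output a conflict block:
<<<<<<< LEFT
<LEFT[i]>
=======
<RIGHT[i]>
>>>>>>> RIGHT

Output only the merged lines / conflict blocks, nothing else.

Final LEFT:  [golf, delta, echo, echo]
Final RIGHT: [golf, hotel, hotel, echo]
i=0: L=golf R=golf -> agree -> golf
i=1: BASE=charlie L=delta R=hotel all differ -> CONFLICT
i=2: L=echo=BASE, R=hotel -> take RIGHT -> hotel
i=3: L=echo R=echo -> agree -> echo

Answer: golf
<<<<<<< LEFT
delta
=======
hotel
>>>>>>> RIGHT
hotel
echo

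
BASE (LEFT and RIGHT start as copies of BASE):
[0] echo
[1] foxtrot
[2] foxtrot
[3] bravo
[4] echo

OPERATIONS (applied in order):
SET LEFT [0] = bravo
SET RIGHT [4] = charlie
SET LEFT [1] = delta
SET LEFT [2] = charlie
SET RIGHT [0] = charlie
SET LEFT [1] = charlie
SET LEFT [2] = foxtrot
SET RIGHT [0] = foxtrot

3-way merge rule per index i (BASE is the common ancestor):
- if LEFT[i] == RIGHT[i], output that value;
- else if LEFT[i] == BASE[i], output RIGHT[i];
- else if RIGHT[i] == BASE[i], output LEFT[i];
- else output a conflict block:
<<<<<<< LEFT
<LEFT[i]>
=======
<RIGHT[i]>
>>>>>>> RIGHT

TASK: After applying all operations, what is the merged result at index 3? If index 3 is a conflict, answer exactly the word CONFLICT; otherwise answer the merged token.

Final LEFT:  [bravo, charlie, foxtrot, bravo, echo]
Final RIGHT: [foxtrot, foxtrot, foxtrot, bravo, charlie]
i=0: BASE=echo L=bravo R=foxtrot all differ -> CONFLICT
i=1: L=charlie, R=foxtrot=BASE -> take LEFT -> charlie
i=2: L=foxtrot R=foxtrot -> agree -> foxtrot
i=3: L=bravo R=bravo -> agree -> bravo
i=4: L=echo=BASE, R=charlie -> take RIGHT -> charlie
Index 3 -> bravo

Answer: bravo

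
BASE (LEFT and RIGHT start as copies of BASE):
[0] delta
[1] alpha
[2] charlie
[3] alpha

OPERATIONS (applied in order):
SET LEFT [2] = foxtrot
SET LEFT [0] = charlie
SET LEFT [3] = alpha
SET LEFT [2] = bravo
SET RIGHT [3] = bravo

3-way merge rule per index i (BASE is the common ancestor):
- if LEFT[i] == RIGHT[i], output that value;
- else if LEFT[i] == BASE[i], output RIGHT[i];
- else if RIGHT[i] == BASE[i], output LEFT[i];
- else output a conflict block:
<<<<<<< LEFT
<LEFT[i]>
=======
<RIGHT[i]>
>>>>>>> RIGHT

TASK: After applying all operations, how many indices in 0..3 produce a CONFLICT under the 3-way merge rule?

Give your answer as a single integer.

Answer: 0

Derivation:
Final LEFT:  [charlie, alpha, bravo, alpha]
Final RIGHT: [delta, alpha, charlie, bravo]
i=0: L=charlie, R=delta=BASE -> take LEFT -> charlie
i=1: L=alpha R=alpha -> agree -> alpha
i=2: L=bravo, R=charlie=BASE -> take LEFT -> bravo
i=3: L=alpha=BASE, R=bravo -> take RIGHT -> bravo
Conflict count: 0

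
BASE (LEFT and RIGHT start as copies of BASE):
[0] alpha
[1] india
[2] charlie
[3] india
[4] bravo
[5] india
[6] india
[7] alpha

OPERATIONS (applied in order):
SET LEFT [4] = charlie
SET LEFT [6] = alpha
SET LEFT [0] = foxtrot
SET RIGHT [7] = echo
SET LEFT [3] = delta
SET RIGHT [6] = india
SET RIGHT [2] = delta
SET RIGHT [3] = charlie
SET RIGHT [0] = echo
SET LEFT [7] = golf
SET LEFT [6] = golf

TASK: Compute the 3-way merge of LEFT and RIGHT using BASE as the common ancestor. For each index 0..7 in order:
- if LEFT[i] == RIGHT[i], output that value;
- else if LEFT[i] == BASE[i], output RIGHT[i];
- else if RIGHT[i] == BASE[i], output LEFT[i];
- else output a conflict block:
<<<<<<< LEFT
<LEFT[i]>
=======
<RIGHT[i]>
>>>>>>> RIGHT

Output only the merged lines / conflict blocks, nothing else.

Final LEFT:  [foxtrot, india, charlie, delta, charlie, india, golf, golf]
Final RIGHT: [echo, india, delta, charlie, bravo, india, india, echo]
i=0: BASE=alpha L=foxtrot R=echo all differ -> CONFLICT
i=1: L=india R=india -> agree -> india
i=2: L=charlie=BASE, R=delta -> take RIGHT -> delta
i=3: BASE=india L=delta R=charlie all differ -> CONFLICT
i=4: L=charlie, R=bravo=BASE -> take LEFT -> charlie
i=5: L=india R=india -> agree -> india
i=6: L=golf, R=india=BASE -> take LEFT -> golf
i=7: BASE=alpha L=golf R=echo all differ -> CONFLICT

Answer: <<<<<<< LEFT
foxtrot
=======
echo
>>>>>>> RIGHT
india
delta
<<<<<<< LEFT
delta
=======
charlie
>>>>>>> RIGHT
charlie
india
golf
<<<<<<< LEFT
golf
=======
echo
>>>>>>> RIGHT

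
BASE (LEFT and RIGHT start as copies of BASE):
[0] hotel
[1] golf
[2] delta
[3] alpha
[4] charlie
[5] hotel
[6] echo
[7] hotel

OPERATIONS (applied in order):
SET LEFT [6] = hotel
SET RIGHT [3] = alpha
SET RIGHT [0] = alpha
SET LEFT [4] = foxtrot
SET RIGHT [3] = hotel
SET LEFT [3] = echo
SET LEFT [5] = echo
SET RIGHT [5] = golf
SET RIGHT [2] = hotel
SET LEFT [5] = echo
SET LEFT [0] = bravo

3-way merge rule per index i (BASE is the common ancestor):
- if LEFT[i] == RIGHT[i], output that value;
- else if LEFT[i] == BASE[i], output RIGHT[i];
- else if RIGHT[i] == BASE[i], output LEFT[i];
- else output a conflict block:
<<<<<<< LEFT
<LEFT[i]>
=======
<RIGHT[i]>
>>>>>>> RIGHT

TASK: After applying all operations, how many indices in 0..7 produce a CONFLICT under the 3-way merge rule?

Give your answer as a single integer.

Answer: 3

Derivation:
Final LEFT:  [bravo, golf, delta, echo, foxtrot, echo, hotel, hotel]
Final RIGHT: [alpha, golf, hotel, hotel, charlie, golf, echo, hotel]
i=0: BASE=hotel L=bravo R=alpha all differ -> CONFLICT
i=1: L=golf R=golf -> agree -> golf
i=2: L=delta=BASE, R=hotel -> take RIGHT -> hotel
i=3: BASE=alpha L=echo R=hotel all differ -> CONFLICT
i=4: L=foxtrot, R=charlie=BASE -> take LEFT -> foxtrot
i=5: BASE=hotel L=echo R=golf all differ -> CONFLICT
i=6: L=hotel, R=echo=BASE -> take LEFT -> hotel
i=7: L=hotel R=hotel -> agree -> hotel
Conflict count: 3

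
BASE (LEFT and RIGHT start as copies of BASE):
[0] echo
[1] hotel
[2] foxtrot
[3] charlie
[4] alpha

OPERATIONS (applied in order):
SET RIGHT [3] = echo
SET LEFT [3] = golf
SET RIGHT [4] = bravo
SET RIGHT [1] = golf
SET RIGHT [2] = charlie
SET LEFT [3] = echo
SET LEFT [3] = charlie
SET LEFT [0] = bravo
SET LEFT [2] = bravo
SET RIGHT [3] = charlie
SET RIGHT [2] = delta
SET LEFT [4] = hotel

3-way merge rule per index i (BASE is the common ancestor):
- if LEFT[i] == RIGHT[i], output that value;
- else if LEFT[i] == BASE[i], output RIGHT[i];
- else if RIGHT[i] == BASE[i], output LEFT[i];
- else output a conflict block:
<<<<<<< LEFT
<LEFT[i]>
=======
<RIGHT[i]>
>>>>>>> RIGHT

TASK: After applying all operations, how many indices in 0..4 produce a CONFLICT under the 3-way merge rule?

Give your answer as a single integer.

Final LEFT:  [bravo, hotel, bravo, charlie, hotel]
Final RIGHT: [echo, golf, delta, charlie, bravo]
i=0: L=bravo, R=echo=BASE -> take LEFT -> bravo
i=1: L=hotel=BASE, R=golf -> take RIGHT -> golf
i=2: BASE=foxtrot L=bravo R=delta all differ -> CONFLICT
i=3: L=charlie R=charlie -> agree -> charlie
i=4: BASE=alpha L=hotel R=bravo all differ -> CONFLICT
Conflict count: 2

Answer: 2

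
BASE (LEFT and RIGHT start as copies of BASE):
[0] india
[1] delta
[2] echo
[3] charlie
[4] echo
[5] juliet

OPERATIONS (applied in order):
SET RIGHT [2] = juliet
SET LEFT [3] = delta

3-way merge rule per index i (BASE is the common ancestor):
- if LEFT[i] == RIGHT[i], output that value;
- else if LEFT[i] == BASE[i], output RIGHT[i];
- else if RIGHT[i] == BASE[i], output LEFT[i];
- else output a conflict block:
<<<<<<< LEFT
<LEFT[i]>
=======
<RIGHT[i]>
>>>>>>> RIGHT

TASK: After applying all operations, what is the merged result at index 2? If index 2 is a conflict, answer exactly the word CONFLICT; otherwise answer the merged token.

Final LEFT:  [india, delta, echo, delta, echo, juliet]
Final RIGHT: [india, delta, juliet, charlie, echo, juliet]
i=0: L=india R=india -> agree -> india
i=1: L=delta R=delta -> agree -> delta
i=2: L=echo=BASE, R=juliet -> take RIGHT -> juliet
i=3: L=delta, R=charlie=BASE -> take LEFT -> delta
i=4: L=echo R=echo -> agree -> echo
i=5: L=juliet R=juliet -> agree -> juliet
Index 2 -> juliet

Answer: juliet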